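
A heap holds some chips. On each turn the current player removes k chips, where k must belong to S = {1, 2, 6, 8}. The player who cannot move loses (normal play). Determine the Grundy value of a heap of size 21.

0

n :  0  1  2  3  4  5  6  7  8  9 10 11 12 13 14 15 16 17 18 19 20 21
G :  0  1  2  0  1  2  3  0  1  2  0  1  2  3  0  1  2  0  1  2  3  0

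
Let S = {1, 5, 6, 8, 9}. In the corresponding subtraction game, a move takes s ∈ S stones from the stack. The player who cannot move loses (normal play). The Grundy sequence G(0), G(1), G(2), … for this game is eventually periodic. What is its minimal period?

G(0) = 0
G(1) = mex{0} = 1
G(2) = mex{1} = 0
G(3) = mex{0} = 1
G(4) = mex{1} = 0
G(5) = mex{0,0} = 1
G(6) = mex{1,1,0} = 2
G(7) = mex{2,0,1} = 3
G(8) = mex{3,1,0,0} = 2
G(9) = mex{2,0,1,1,0} = 3
G(10) = mex{3,1,0,0,1} = 2
G(11) = mex{2,2,1,1,0} = 3
G(12) = mex{3,3,2,0,1} = 4
G(13) = mex{4,2,3,1,0} = 5
G(14) = mex{5,3,2,2,1} = 0
G(15) = mex{0,2,3,3,2} = 1
G(16) = mex{1,3,2,2,3} = 0
G(17) = mex{0,4,3,3,2} = 1
G(18) = mex{1,5,4,2,3} = 0
G(19) = mex{0,0,5,3,2} = 1
G(20) = mex{1,1,0,4,3} = 2
G(21) = mex{2,0,1,5,4} = 3
G(22) = mex{3,1,0,0,5} = 2
G(23) = mex{2,0,1,1,0} = 3
G(24) = mex{3,1,0,0,1} = 2
G(25) = mex{2,2,1,1,0} = 3
G(26) = mex{3,3,2,0,1} = 4
G(27) = mex{4,2,3,1,0} = 5
G(28) = mex{5,3,2,2,1} = 0
G(29) = mex{0,2,3,3,2} = 1
G(n+14) = G(n) holds for n = 0,…,8 (a full window of length max(S) = 9), so the sequence is purely periodic with period 14.

14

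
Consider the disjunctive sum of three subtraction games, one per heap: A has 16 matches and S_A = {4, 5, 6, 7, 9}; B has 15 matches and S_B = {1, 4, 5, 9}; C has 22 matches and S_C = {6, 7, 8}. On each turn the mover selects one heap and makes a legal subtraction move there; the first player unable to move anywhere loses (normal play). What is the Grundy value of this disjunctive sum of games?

Heap A, S = {4, 5, 6, 7, 9}:
n :  0  1  2  3  4  5  6  7  8  9 10 11 12 13 14 15 16
G :  0  0  0  0  1  1  1  1  2  2  2  2  3  0  0  0  0
G_A(16) = 0.
Heap B, S = {1, 4, 5, 9}:
G(0) = 0
G(1) = mex{0} = 1
G(2) = mex{1} = 0
G(3) = mex{0} = 1
G(4) = mex{1,0} = 2
G(5) = mex{2,1,0} = 3
G(6) = mex{3,0,1} = 2
G(7) = mex{2,1,0} = 3
G(8) = mex{3,2,1} = 0
G(9) = mex{0,3,2,0} = 1
G(10) = mex{1,2,3,1} = 0
G(11) = mex{0,3,2,0} = 1
G(12) = mex{1,0,3,1} = 2
G(13) = mex{2,1,0,2} = 3
G(14) = mex{3,0,1,3} = 2
G(15) = mex{2,1,0,2} = 3
G_B(15) = 3.
Heap C, S = {6, 7, 8}:
n :  0  1  2  3  4  5  6  7  8  9 10 11 12 13 14 15 16 17 18 19 20 21 22
G :  0  0  0  0  0  0  1  1  1  1  1  1  2  2  0  0  0  0  0  0  1  1  1
G_C(22) = 1.
Combined Grundy value = 0 ⊕ 3 ⊕ 1 = 2.

2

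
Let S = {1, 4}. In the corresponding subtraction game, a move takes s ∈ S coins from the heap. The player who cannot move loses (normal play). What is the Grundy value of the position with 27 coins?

0

G(0) = 0
G(1) = mex{0} = 1
G(2) = mex{1} = 0
G(3) = mex{0} = 1
G(4) = mex{1,0} = 2
G(5) = mex{2,1} = 0
G(6) = mex{0,0} = 1
G(7) = mex{1,1} = 0
G(8) = mex{0,2} = 1
G(9) = mex{1,0} = 2
G(10) = mex{2,1} = 0
G(11) = mex{0,0} = 1
G(12) = mex{1,1} = 0
G(13) = mex{0,2} = 1
G(14) = mex{1,0} = 2
G(15) = mex{2,1} = 0
G(16) = mex{0,0} = 1
G(17) = mex{1,1} = 0
G(18) = mex{0,2} = 1
G(19) = mex{1,0} = 2
G(20) = mex{2,1} = 0
G(21) = mex{0,0} = 1
G(22) = mex{1,1} = 0
G(23) = mex{0,2} = 1
G(24) = mex{1,0} = 2
G(25) = mex{2,1} = 0
G(26) = mex{0,0} = 1
G(27) = mex{1,1} = 0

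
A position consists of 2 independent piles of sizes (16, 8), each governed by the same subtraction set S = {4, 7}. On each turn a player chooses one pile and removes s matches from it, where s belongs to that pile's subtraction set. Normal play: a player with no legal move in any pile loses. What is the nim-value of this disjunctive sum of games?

3

All piles use S = {4, 7}:
n :  0  1  2  3  4  5  6  7  8  9 10 11 12 13 14 15 16
G :  0  0  0  0  1  1  1  1  2  2  2  0  0  0  0  1  1
Pile A: G(16) = 1.
Pile B: G(8) = 2.
Combined Grundy value = 1 ⊕ 2 = 3.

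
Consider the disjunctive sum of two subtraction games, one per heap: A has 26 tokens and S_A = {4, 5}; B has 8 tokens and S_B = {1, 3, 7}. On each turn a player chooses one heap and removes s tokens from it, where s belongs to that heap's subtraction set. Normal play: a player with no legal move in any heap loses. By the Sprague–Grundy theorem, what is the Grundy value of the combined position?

Heap A, S = {4, 5}:
n :  0  1  2  3  4  5  6  7  8  9 10 11 12 13 14 15 16 17 18 19 20 21 22 23 24 25 26
G :  0  0  0  0  1  1  1  1  2  0  0  0  0  1  1  1  1  2  0  0  0  0  1  1  1  1  2
G_A(26) = 2.
Heap B, S = {1, 3, 7}:
G(0) = 0
G(1) = mex{0} = 1
G(2) = mex{1} = 0
G(3) = mex{0,0} = 1
G(4) = mex{1,1} = 0
G(5) = mex{0,0} = 1
G(6) = mex{1,1} = 0
G(7) = mex{0,0,0} = 1
G(8) = mex{1,1,1} = 0
G_B(8) = 0.
Combined Grundy value = 2 ⊕ 0 = 2.

2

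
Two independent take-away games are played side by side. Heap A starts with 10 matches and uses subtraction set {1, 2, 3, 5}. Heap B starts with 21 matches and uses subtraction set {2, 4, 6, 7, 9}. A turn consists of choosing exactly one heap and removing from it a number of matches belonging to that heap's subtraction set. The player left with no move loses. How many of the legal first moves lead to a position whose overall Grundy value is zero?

1

Heap A, S = {1, 2, 3, 5}:
n :  0  1  2  3  4  5  6  7  8  9 10
G :  0  1  2  3  0  1  2  3  0  1  2
G_A(10) = 2.
Heap B, S = {2, 4, 6, 7, 9}:
n :  0  1  2  3  4  5  6  7  8  9 10 11 12 13 14 15 16 17 18 19 20 21
G :  0  0  1  1  2  2  3  3  4  4  5  0  0  1  1  2  2  3  3  4  4  5
G_B(21) = 5.
Combined Grundy value = 2 ⊕ 5 = 7.
A winning move leaves total XOR = 0, i.e. changes one component's Grundy value g to g ⊕ X where X is the current total.
Heap A: need g' = 2⊕7 = 5. Options: 10−1→G=1, 10−2→G=0, 10−3→G=3, 10−5→G=1. Hits: 0.
Heap B: need g' = 5⊕7 = 2. Options: 21−2→G=4, 21−4→G=3, 21−6→G=2, 21−7→G=1, 21−9→G=0. Hits: 1.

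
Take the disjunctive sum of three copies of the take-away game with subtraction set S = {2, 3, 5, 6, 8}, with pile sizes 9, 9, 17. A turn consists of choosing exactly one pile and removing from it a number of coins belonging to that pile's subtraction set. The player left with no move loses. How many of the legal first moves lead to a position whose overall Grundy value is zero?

All piles use S = {2, 3, 5, 6, 8}:
G(0) = 0
G(1) = mex{} = 0
G(2) = mex{0} = 1
G(3) = mex{0,0} = 1
G(4) = mex{1,0} = 2
G(5) = mex{1,1,0} = 2
G(6) = mex{2,1,0,0} = 3
G(7) = mex{2,2,1,0} = 3
G(8) = mex{3,2,1,1,0} = 4
G(9) = mex{3,3,2,1,0} = 4
G(10) = mex{4,3,2,2,1} = 0
G(11) = mex{4,4,3,2,1} = 0
G(12) = mex{0,4,3,3,2} = 1
G(13) = mex{0,0,4,3,2} = 1
G(14) = mex{1,0,4,4,3} = 2
G(15) = mex{1,1,0,4,3} = 2
G(16) = mex{2,1,0,0,4} = 3
G(17) = mex{2,2,1,0,4} = 3
Pile A: G(9) = 4.
Pile B: G(9) = 4.
Pile C: G(17) = 3.
Combined Grundy value = 4 ⊕ 4 ⊕ 3 = 3.
A winning move leaves total XOR = 0, i.e. changes one component's Grundy value g to g ⊕ X where X is the current total.
Pile A: need g' = 4⊕3 = 7. Options: 9−2→G=3, 9−3→G=3, 9−5→G=2, 9−6→G=1, 9−8→G=0. Hits: 0.
Pile B: need g' = 4⊕3 = 7. Options: 9−2→G=3, 9−3→G=3, 9−5→G=2, 9−6→G=1, 9−8→G=0. Hits: 0.
Pile C: need g' = 3⊕3 = 0. Options: 17−2→G=2, 17−3→G=2, 17−5→G=1, 17−6→G=0, 17−8→G=4. Hits: 1.

1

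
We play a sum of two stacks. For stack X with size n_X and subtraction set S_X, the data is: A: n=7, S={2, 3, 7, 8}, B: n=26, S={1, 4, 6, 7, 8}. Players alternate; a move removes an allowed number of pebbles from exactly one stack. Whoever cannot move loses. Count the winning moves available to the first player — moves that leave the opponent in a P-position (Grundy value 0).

1

Stack A, S = {2, 3, 7, 8}:
G(0) = 0
G(1) = mex{} = 0
G(2) = mex{0} = 1
G(3) = mex{0,0} = 1
G(4) = mex{1,0} = 2
G(5) = mex{1,1} = 0
G(6) = mex{2,1} = 0
G(7) = mex{0,2,0} = 1
G_A(7) = 1.
Stack B, S = {1, 4, 6, 7, 8}:
G(0) = 0
G(1) = mex{0} = 1
G(2) = mex{1} = 0
G(3) = mex{0} = 1
G(4) = mex{1,0} = 2
G(5) = mex{2,1} = 0
G(6) = mex{0,0,0} = 1
G(7) = mex{1,1,1,0} = 2
G(8) = mex{2,2,0,1,0} = 3
G(9) = mex{3,0,1,0,1} = 2
G(10) = mex{2,1,2,1,0} = 3
G(11) = mex{3,2,0,2,1} = 4
G(12) = mex{4,3,1,0,2} = 5
G(13) = mex{5,2,2,1,0} = 3
G(14) = mex{3,3,3,2,1} = 0
G(15) = mex{0,4,2,3,2} = 1
G(16) = mex{1,5,3,2,3} = 0
G(17) = mex{0,3,4,3,2} = 1
G(18) = mex{1,0,5,4,3} = 2
G(19) = mex{2,1,3,5,4} = 0
G(20) = mex{0,0,0,3,5} = 1
G(21) = mex{1,1,1,0,3} = 2
G(22) = mex{2,2,0,1,0} = 3
G(23) = mex{3,0,1,0,1} = 2
G(24) = mex{2,1,2,1,0} = 3
G(25) = mex{3,2,0,2,1} = 4
G(26) = mex{4,3,1,0,2} = 5
G_B(26) = 5.
Combined Grundy value = 1 ⊕ 5 = 4.
A winning move leaves total XOR = 0, i.e. changes one component's Grundy value g to g ⊕ X where X is the current total.
Stack A: need g' = 1⊕4 = 5. Options: 7−2→G=0, 7−3→G=2, 7−7→G=0. Hits: 0.
Stack B: need g' = 5⊕4 = 1. Options: 26−1→G=4, 26−4→G=3, 26−6→G=1, 26−7→G=0, 26−8→G=2. Hits: 1.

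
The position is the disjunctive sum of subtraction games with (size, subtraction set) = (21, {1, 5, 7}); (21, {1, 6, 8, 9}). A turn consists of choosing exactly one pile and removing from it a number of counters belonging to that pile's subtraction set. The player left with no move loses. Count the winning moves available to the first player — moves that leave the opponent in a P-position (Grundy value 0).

Pile A, S = {1, 5, 7}:
G(0) = 0
G(1) = mex{0} = 1
G(2) = mex{1} = 0
G(3) = mex{0} = 1
G(4) = mex{1} = 0
G(5) = mex{0,0} = 1
G(6) = mex{1,1} = 0
G(7) = mex{0,0,0} = 1
G(8) = mex{1,1,1} = 0
G(9) = mex{0,0,0} = 1
G(10) = mex{1,1,1} = 0
G(11) = mex{0,0,0} = 1
G(12) = mex{1,1,1} = 0
G(13) = mex{0,0,0} = 1
G(14) = mex{1,1,1} = 0
G(15) = mex{0,0,0} = 1
G(16) = mex{1,1,1} = 0
G(17) = mex{0,0,0} = 1
G(18) = mex{1,1,1} = 0
G(19) = mex{0,0,0} = 1
G(20) = mex{1,1,1} = 0
G(21) = mex{0,0,0} = 1
G_A(21) = 1.
Pile B, S = {1, 6, 8, 9}:
n :  0  1  2  3  4  5  6  7  8  9 10 11 12 13 14 15 16 17 18 19 20 21
G :  0  1  0  1  0  1  2  0  1  2  3  2  3  2  0  1  2  0  1  0  1  0
G_B(21) = 0.
Combined Grundy value = 1 ⊕ 0 = 1.
A winning move leaves total XOR = 0, i.e. changes one component's Grundy value g to g ⊕ X where X is the current total.
Pile A: need g' = 1⊕1 = 0. Options: 21−1→G=0, 21−5→G=0, 21−7→G=0. Hits: 3.
Pile B: need g' = 0⊕1 = 1. Options: 21−1→G=1, 21−6→G=1, 21−8→G=2, 21−9→G=3. Hits: 2.

5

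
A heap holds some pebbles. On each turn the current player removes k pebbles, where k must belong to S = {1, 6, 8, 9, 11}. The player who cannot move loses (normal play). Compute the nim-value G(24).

0

n :  0  1  2  3  4  5  6  7  8  9 10 11 12 13 14 15 16 17 18 19 20 21 22 23 24
G :  0  1  0  1  0  1  2  0  1  2  3  2  3  2  0  1  2  0  1  0  1  0  1  2  0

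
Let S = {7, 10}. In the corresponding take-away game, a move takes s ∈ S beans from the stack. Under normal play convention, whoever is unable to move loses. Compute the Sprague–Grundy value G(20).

n :  0  1  2  3  4  5  6  7  8  9 10 11 12 13 14 15 16 17 18 19 20
G :  0  0  0  0  0  0  0  1  1  1  1  1  1  1  2  2  2  0  0  0  0

0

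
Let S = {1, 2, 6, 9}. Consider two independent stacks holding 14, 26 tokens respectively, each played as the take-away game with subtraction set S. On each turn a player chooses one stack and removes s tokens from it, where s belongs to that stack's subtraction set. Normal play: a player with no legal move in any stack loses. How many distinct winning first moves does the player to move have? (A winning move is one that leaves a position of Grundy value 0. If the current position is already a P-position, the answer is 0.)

4

All stacks use S = {1, 2, 6, 9}:
G(0) = 0
G(1) = mex{0} = 1
G(2) = mex{1,0} = 2
G(3) = mex{2,1} = 0
G(4) = mex{0,2} = 1
G(5) = mex{1,0} = 2
G(6) = mex{2,1,0} = 3
G(7) = mex{3,2,1} = 0
G(8) = mex{0,3,2} = 1
G(9) = mex{1,0,0,0} = 2
G(10) = mex{2,1,1,1} = 0
G(11) = mex{0,2,2,2} = 1
G(12) = mex{1,0,3,0} = 2
G(13) = mex{2,1,0,1} = 3
G(14) = mex{3,2,1,2} = 0
G(15) = mex{0,3,2,3} = 1
G(16) = mex{1,0,0,0} = 2
G(17) = mex{2,1,1,1} = 0
G(18) = mex{0,2,2,2} = 1
G(19) = mex{1,0,3,0} = 2
G(20) = mex{2,1,0,1} = 3
G(21) = mex{3,2,1,2} = 0
G(22) = mex{0,3,2,3} = 1
G(23) = mex{1,0,0,0} = 2
G(24) = mex{2,1,1,1} = 0
G(25) = mex{0,2,2,2} = 1
G(26) = mex{1,0,3,0} = 2
Stack A: G(14) = 0.
Stack B: G(26) = 2.
Combined Grundy value = 0 ⊕ 2 = 2.
A winning move leaves total XOR = 0, i.e. changes one component's Grundy value g to g ⊕ X where X is the current total.
Stack A: need g' = 0⊕2 = 2. Options: 14−1→G=3, 14−2→G=2, 14−6→G=1, 14−9→G=2. Hits: 2.
Stack B: need g' = 2⊕2 = 0. Options: 26−1→G=1, 26−2→G=0, 26−6→G=3, 26−9→G=0. Hits: 2.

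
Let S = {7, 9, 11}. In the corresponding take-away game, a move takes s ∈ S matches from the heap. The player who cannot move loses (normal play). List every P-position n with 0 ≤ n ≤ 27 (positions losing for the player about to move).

0, 1, 2, 3, 4, 5, 6, 18, 19, 20, 21, 22, 23, 24

n :  0  1  2  3  4  5  6  7  8  9 10 11 12 13 14 15 16 17 18 19 20 21 22 23 24 25 26 27
G :  0  0  0  0  0  0  0  1  1  1  1  1  1  1  2  2  2  2  0  0  0  0  0  0  0  1  1  1
P-positions are exactly the n with G(n) = 0.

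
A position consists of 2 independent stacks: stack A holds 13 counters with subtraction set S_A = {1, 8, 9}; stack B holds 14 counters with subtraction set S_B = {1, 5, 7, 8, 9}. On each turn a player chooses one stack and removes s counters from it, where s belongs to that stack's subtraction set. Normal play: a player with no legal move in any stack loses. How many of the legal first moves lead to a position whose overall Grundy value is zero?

Stack A, S = {1, 8, 9}:
G(0) = 0
G(1) = mex{0} = 1
G(2) = mex{1} = 0
G(3) = mex{0} = 1
G(4) = mex{1} = 0
G(5) = mex{0} = 1
G(6) = mex{1} = 0
G(7) = mex{0} = 1
G(8) = mex{1,0} = 2
G(9) = mex{2,1,0} = 3
G(10) = mex{3,0,1} = 2
G(11) = mex{2,1,0} = 3
G(12) = mex{3,0,1} = 2
G(13) = mex{2,1,0} = 3
G_A(13) = 3.
Stack B, S = {1, 5, 7, 8, 9}:
G(0) = 0
G(1) = mex{0} = 1
G(2) = mex{1} = 0
G(3) = mex{0} = 1
G(4) = mex{1} = 0
G(5) = mex{0,0} = 1
G(6) = mex{1,1} = 0
G(7) = mex{0,0,0} = 1
G(8) = mex{1,1,1,0} = 2
G(9) = mex{2,0,0,1,0} = 3
G(10) = mex{3,1,1,0,1} = 2
G(11) = mex{2,0,0,1,0} = 3
G(12) = mex{3,1,1,0,1} = 2
G(13) = mex{2,2,0,1,0} = 3
G(14) = mex{3,3,1,0,1} = 2
G_B(14) = 2.
Combined Grundy value = 3 ⊕ 2 = 1.
A winning move leaves total XOR = 0, i.e. changes one component's Grundy value g to g ⊕ X where X is the current total.
Stack A: need g' = 3⊕1 = 2. Options: 13−1→G=2, 13−8→G=1, 13−9→G=0. Hits: 1.
Stack B: need g' = 2⊕1 = 3. Options: 14−1→G=3, 14−5→G=3, 14−7→G=1, 14−8→G=0, 14−9→G=1. Hits: 2.

3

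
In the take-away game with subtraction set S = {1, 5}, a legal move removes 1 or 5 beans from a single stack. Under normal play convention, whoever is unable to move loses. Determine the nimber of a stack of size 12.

0

G(0) = 0
G(1) = mex{0} = 1
G(2) = mex{1} = 0
G(3) = mex{0} = 1
G(4) = mex{1} = 0
G(5) = mex{0,0} = 1
G(6) = mex{1,1} = 0
G(7) = mex{0,0} = 1
G(8) = mex{1,1} = 0
G(9) = mex{0,0} = 1
G(10) = mex{1,1} = 0
G(11) = mex{0,0} = 1
G(12) = mex{1,1} = 0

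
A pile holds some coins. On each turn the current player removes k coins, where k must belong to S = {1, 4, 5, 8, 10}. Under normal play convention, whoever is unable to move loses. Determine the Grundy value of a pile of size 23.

G(0) = 0
G(1) = mex{0} = 1
G(2) = mex{1} = 0
G(3) = mex{0} = 1
G(4) = mex{1,0} = 2
G(5) = mex{2,1,0} = 3
G(6) = mex{3,0,1} = 2
G(7) = mex{2,1,0} = 3
G(8) = mex{3,2,1,0} = 4
G(9) = mex{4,3,2,1} = 0
G(10) = mex{0,2,3,0,0} = 1
G(11) = mex{1,3,2,1,1} = 0
G(12) = mex{0,4,3,2,0} = 1
G(13) = mex{1,0,4,3,1} = 2
G(14) = mex{2,1,0,2,2} = 3
G(15) = mex{3,0,1,3,3} = 2
G(16) = mex{2,1,0,4,2} = 3
G(17) = mex{3,2,1,0,3} = 4
G(18) = mex{4,3,2,1,4} = 0
G(19) = mex{0,2,3,0,0} = 1
G(20) = mex{1,3,2,1,1} = 0
G(21) = mex{0,4,3,2,0} = 1
G(22) = mex{1,0,4,3,1} = 2
G(23) = mex{2,1,0,2,2} = 3

3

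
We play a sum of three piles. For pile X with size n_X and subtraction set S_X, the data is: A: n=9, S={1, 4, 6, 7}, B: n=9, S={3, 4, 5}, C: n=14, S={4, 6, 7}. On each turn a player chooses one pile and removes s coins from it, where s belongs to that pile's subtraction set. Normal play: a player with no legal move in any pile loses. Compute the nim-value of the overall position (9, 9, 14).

Pile A, S = {1, 4, 6, 7}:
n : 0 1 2 3 4 5 6 7 8 9
G : 0 1 0 1 2 0 1 2 3 2
G_A(9) = 2.
Pile B, S = {3, 4, 5}:
G(0) = 0
G(1) = mex{} = 0
G(2) = mex{} = 0
G(3) = mex{0} = 1
G(4) = mex{0,0} = 1
G(5) = mex{0,0,0} = 1
G(6) = mex{1,0,0} = 2
G(7) = mex{1,1,0} = 2
G(8) = mex{1,1,1} = 0
G(9) = mex{2,1,1} = 0
G_B(9) = 0.
Pile C, S = {4, 6, 7}:
n :  0  1  2  3  4  5  6  7  8  9 10 11 12 13 14
G :  0  0  0  0  1  1  1  1  2  2  2  0  0  0  0
G_C(14) = 0.
Combined Grundy value = 2 ⊕ 0 ⊕ 0 = 2.

2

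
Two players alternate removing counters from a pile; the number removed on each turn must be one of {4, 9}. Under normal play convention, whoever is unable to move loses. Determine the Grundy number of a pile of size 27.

0

G(0) = 0
G(1) = mex{} = 0
G(2) = mex{} = 0
G(3) = mex{} = 0
G(4) = mex{0} = 1
G(5) = mex{0} = 1
G(6) = mex{0} = 1
G(7) = mex{0} = 1
G(8) = mex{1} = 0
G(9) = mex{1,0} = 2
G(10) = mex{1,0} = 2
G(11) = mex{1,0} = 2
G(12) = mex{0,0} = 1
G(13) = mex{2,1} = 0
G(14) = mex{2,1} = 0
G(15) = mex{2,1} = 0
G(16) = mex{1,1} = 0
G(17) = mex{0,0} = 1
G(18) = mex{0,2} = 1
G(19) = mex{0,2} = 1
G(20) = mex{0,2} = 1
G(21) = mex{1,1} = 0
G(22) = mex{1,0} = 2
G(23) = mex{1,0} = 2
G(24) = mex{1,0} = 2
G(25) = mex{0,0} = 1
G(26) = mex{2,1} = 0
G(27) = mex{2,1} = 0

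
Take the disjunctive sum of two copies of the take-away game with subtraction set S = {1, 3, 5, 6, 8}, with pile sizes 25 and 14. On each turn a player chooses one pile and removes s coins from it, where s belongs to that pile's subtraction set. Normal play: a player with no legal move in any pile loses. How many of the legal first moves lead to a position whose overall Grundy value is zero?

0

All piles use S = {1, 3, 5, 6, 8}:
G(0) = 0
G(1) = mex{0} = 1
G(2) = mex{1} = 0
G(3) = mex{0,0} = 1
G(4) = mex{1,1} = 0
G(5) = mex{0,0,0} = 1
G(6) = mex{1,1,1,0} = 2
G(7) = mex{2,0,0,1} = 3
G(8) = mex{3,1,1,0,0} = 2
G(9) = mex{2,2,0,1,1} = 3
G(10) = mex{3,3,1,0,0} = 2
G(11) = mex{2,2,2,1,1} = 0
G(12) = mex{0,3,3,2,0} = 1
G(13) = mex{1,2,2,3,1} = 0
G(14) = mex{0,0,3,2,2} = 1
G(15) = mex{1,1,2,3,3} = 0
G(16) = mex{0,0,0,2,2} = 1
G(17) = mex{1,1,1,0,3} = 2
G(18) = mex{2,0,0,1,2} = 3
G(19) = mex{3,1,1,0,0} = 2
G(20) = mex{2,2,0,1,1} = 3
G(21) = mex{3,3,1,0,0} = 2
G(22) = mex{2,2,2,1,1} = 0
G(23) = mex{0,3,3,2,0} = 1
G(24) = mex{1,2,2,3,1} = 0
G(25) = mex{0,0,3,2,2} = 1
Pile A: G(25) = 1.
Pile B: G(14) = 1.
Combined Grundy value = 1 ⊕ 1 = 0.
A winning move leaves total XOR = 0, i.e. changes one component's Grundy value g to g ⊕ X where X is the current total.
Pile A: target g' = 1⊕0 = 1, but every legal move changes the Grundy value (mex property), so 0 moves.
Pile B: target g' = 1⊕0 = 1, but every legal move changes the Grundy value (mex property), so 0 moves.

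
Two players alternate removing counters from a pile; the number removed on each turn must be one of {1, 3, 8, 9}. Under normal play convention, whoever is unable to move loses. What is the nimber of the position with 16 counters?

G(0) = 0
G(1) = mex{0} = 1
G(2) = mex{1} = 0
G(3) = mex{0,0} = 1
G(4) = mex{1,1} = 0
G(5) = mex{0,0} = 1
G(6) = mex{1,1} = 0
G(7) = mex{0,0} = 1
G(8) = mex{1,1,0} = 2
G(9) = mex{2,0,1,0} = 3
G(10) = mex{3,1,0,1} = 2
G(11) = mex{2,2,1,0} = 3
G(12) = mex{3,3,0,1} = 2
G(13) = mex{2,2,1,0} = 3
G(14) = mex{3,3,0,1} = 2
G(15) = mex{2,2,1,0} = 3
G(16) = mex{3,3,2,1} = 0

0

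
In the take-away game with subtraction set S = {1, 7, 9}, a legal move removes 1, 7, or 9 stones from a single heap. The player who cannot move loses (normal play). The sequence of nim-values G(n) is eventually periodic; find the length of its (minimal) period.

2

G(0) = 0
G(1) = mex{0} = 1
G(2) = mex{1} = 0
G(3) = mex{0} = 1
G(4) = mex{1} = 0
G(5) = mex{0} = 1
G(6) = mex{1} = 0
G(7) = mex{0,0} = 1
G(8) = mex{1,1} = 0
G(9) = mex{0,0,0} = 1
G(10) = mex{1,1,1} = 0
G(11) = mex{0,0,0} = 1
G(12) = mex{1,1,1} = 0
G(13) = mex{0,0,0} = 1
G(14) = mex{1,1,1} = 0
G(n+2) = G(n) holds for n = 0,…,8 (a full window of length max(S) = 9), so the sequence is purely periodic with period 2.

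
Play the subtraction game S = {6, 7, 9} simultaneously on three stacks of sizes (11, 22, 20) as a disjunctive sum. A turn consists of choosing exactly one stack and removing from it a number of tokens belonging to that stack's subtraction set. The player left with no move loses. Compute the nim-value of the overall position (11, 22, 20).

0

All stacks use S = {6, 7, 9}:
n :  0  1  2  3  4  5  6  7  8  9 10 11 12 13 14 15 16 17 18 19 20 21 22
G :  0  0  0  0  0  0  1  1  1  1  1  1  2  2  2  0  0  0  0  0  0  1  1
Stack A: G(11) = 1.
Stack B: G(22) = 1.
Stack C: G(20) = 0.
Combined Grundy value = 1 ⊕ 1 ⊕ 0 = 0.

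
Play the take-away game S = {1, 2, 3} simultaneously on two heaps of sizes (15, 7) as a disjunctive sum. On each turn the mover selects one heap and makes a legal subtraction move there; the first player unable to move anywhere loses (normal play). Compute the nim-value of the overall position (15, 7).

0

All heaps use S = {1, 2, 3}:
G(0) = 0
G(1) = mex{0} = 1
G(2) = mex{1,0} = 2
G(3) = mex{2,1,0} = 3
G(4) = mex{3,2,1} = 0
G(5) = mex{0,3,2} = 1
G(6) = mex{1,0,3} = 2
G(7) = mex{2,1,0} = 3
G(8) = mex{3,2,1} = 0
G(9) = mex{0,3,2} = 1
G(10) = mex{1,0,3} = 2
G(11) = mex{2,1,0} = 3
G(12) = mex{3,2,1} = 0
G(13) = mex{0,3,2} = 1
G(14) = mex{1,0,3} = 2
G(15) = mex{2,1,0} = 3
Heap A: G(15) = 3.
Heap B: G(7) = 3.
Combined Grundy value = 3 ⊕ 3 = 0.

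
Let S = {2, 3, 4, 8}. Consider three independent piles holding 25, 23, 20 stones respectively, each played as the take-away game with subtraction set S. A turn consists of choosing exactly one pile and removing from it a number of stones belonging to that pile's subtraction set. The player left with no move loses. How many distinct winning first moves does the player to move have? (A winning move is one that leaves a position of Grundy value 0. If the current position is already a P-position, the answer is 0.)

All piles use S = {2, 3, 4, 8}:
G(0) = 0
G(1) = mex{} = 0
G(2) = mex{0} = 1
G(3) = mex{0,0} = 1
G(4) = mex{1,0,0} = 2
G(5) = mex{1,1,0} = 2
G(6) = mex{2,1,1} = 0
G(7) = mex{2,2,1} = 0
G(8) = mex{0,2,2,0} = 1
G(9) = mex{0,0,2,0} = 1
G(10) = mex{1,0,0,1} = 2
G(11) = mex{1,1,0,1} = 2
G(12) = mex{2,1,1,2} = 0
G(13) = mex{2,2,1,2} = 0
G(14) = mex{0,2,2,0} = 1
G(15) = mex{0,0,2,0} = 1
G(16) = mex{1,0,0,1} = 2
G(17) = mex{1,1,0,1} = 2
G(18) = mex{2,1,1,2} = 0
G(19) = mex{2,2,1,2} = 0
G(20) = mex{0,2,2,0} = 1
G(21) = mex{0,0,2,0} = 1
G(22) = mex{1,0,0,1} = 2
G(23) = mex{1,1,0,1} = 2
G(24) = mex{2,1,1,2} = 0
G(25) = mex{2,2,1,2} = 0
Pile A: G(25) = 0.
Pile B: G(23) = 2.
Pile C: G(20) = 1.
Combined Grundy value = 0 ⊕ 2 ⊕ 1 = 3.
A winning move leaves total XOR = 0, i.e. changes one component's Grundy value g to g ⊕ X where X is the current total.
Pile A: need g' = 0⊕3 = 3. Options: 25−2→G=2, 25−3→G=2, 25−4→G=1, 25−8→G=2. Hits: 0.
Pile B: need g' = 2⊕3 = 1. Options: 23−2→G=1, 23−3→G=1, 23−4→G=0, 23−8→G=1. Hits: 3.
Pile C: need g' = 1⊕3 = 2. Options: 20−2→G=0, 20−3→G=2, 20−4→G=2, 20−8→G=0. Hits: 2.

5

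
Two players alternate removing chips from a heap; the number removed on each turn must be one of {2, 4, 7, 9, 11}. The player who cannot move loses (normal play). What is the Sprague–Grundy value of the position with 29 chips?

5

G(0) = 0
G(1) = mex{} = 0
G(2) = mex{0} = 1
G(3) = mex{0} = 1
G(4) = mex{1,0} = 2
G(5) = mex{1,0} = 2
G(6) = mex{2,1} = 0
G(7) = mex{2,1,0} = 3
G(8) = mex{0,2,0} = 1
G(9) = mex{3,2,1,0} = 4
G(10) = mex{1,0,1,0} = 2
G(11) = mex{4,3,2,1,0} = 5
G(12) = mex{2,1,2,1,0} = 3
G(13) = mex{5,4,0,2,1} = 3
G(14) = mex{3,2,3,2,1} = 0
G(15) = mex{3,5,1,0,2} = 4
G(16) = mex{0,3,4,3,2} = 1
G(17) = mex{4,3,2,1,0} = 5
G(18) = mex{1,0,5,4,3} = 2
G(19) = mex{5,4,3,2,1} = 0
G(20) = mex{2,1,3,5,4} = 0
G(21) = mex{0,5,0,3,2} = 1
G(22) = mex{0,2,4,3,5} = 1
G(23) = mex{1,0,1,0,3} = 2
G(24) = mex{1,0,5,4,3} = 2
G(25) = mex{2,1,2,1,0} = 3
G(26) = mex{2,1,0,5,4} = 3
G(27) = mex{3,2,0,2,1} = 4
G(28) = mex{3,2,1,0,5} = 4
G(29) = mex{4,3,1,0,2} = 5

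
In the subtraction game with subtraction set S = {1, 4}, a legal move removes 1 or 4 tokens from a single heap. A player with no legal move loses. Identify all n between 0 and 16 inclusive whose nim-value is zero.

n :  0  1  2  3  4  5  6  7  8  9 10 11 12 13 14 15 16
G :  0  1  0  1  2  0  1  0  1  2  0  1  0  1  2  0  1
P-positions are exactly the n with G(n) = 0.

0, 2, 5, 7, 10, 12, 15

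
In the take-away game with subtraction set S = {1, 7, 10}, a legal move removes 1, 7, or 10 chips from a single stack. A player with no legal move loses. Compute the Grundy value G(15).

3

n :  0  1  2  3  4  5  6  7  8  9 10 11 12 13 14 15
G :  0  1  0  1  0  1  0  1  0  1  2  3  2  3  2  3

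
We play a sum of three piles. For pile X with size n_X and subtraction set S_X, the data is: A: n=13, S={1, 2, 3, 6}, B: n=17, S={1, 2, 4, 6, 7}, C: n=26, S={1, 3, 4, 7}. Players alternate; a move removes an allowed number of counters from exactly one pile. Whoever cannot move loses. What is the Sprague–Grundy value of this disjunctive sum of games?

Pile A, S = {1, 2, 3, 6}:
G(0) = 0
G(1) = mex{0} = 1
G(2) = mex{1,0} = 2
G(3) = mex{2,1,0} = 3
G(4) = mex{3,2,1} = 0
G(5) = mex{0,3,2} = 1
G(6) = mex{1,0,3,0} = 2
G(7) = mex{2,1,0,1} = 3
G(8) = mex{3,2,1,2} = 0
G(9) = mex{0,3,2,3} = 1
G(10) = mex{1,0,3,0} = 2
G(11) = mex{2,1,0,1} = 3
G(12) = mex{3,2,1,2} = 0
G(13) = mex{0,3,2,3} = 1
G_A(13) = 1.
Pile B, S = {1, 2, 4, 6, 7}:
n :  0  1  2  3  4  5  6  7  8  9 10 11 12 13 14 15 16 17
G :  0  1  2  0  1  2  3  4  0  1  2  0  1  2  3  4  0  1
G_B(17) = 1.
Pile C, S = {1, 3, 4, 7}:
n :  0  1  2  3  4  5  6  7  8  9 10 11 12 13 14 15 16 17 18 19 20 21 22 23 24 25 26
G :  0  1  0  1  2  3  2  3  0  1  0  1  2  3  2  3  0  1  0  1  2  3  2  3  0  1  0
G_C(26) = 0.
Combined Grundy value = 1 ⊕ 1 ⊕ 0 = 0.

0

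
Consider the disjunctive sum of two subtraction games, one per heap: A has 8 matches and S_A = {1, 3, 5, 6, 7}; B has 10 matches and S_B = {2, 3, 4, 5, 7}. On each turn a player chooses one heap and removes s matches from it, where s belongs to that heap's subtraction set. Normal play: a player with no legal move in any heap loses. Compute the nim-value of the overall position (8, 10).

2

Heap A, S = {1, 3, 5, 6, 7}:
G(0) = 0
G(1) = mex{0} = 1
G(2) = mex{1} = 0
G(3) = mex{0,0} = 1
G(4) = mex{1,1} = 0
G(5) = mex{0,0,0} = 1
G(6) = mex{1,1,1,0} = 2
G(7) = mex{2,0,0,1,0} = 3
G(8) = mex{3,1,1,0,1} = 2
G_A(8) = 2.
Heap B, S = {2, 3, 4, 5, 7}:
G(0) = 0
G(1) = mex{} = 0
G(2) = mex{0} = 1
G(3) = mex{0,0} = 1
G(4) = mex{1,0,0} = 2
G(5) = mex{1,1,0,0} = 2
G(6) = mex{2,1,1,0} = 3
G(7) = mex{2,2,1,1,0} = 3
G(8) = mex{3,2,2,1,0} = 4
G(9) = mex{3,3,2,2,1} = 0
G(10) = mex{4,3,3,2,1} = 0
G_B(10) = 0.
Combined Grundy value = 2 ⊕ 0 = 2.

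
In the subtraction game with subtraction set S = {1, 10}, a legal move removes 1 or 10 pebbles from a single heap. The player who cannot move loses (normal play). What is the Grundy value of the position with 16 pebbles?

1

n :  0  1  2  3  4  5  6  7  8  9 10 11 12 13 14 15 16
G :  0  1  0  1  0  1  0  1  0  1  2  0  1  0  1  0  1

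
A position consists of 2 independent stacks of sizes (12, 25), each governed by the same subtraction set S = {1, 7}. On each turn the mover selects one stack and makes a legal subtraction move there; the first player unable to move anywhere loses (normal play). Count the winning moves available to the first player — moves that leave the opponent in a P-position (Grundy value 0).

All stacks use S = {1, 7}:
n :  0  1  2  3  4  5  6  7  8  9 10 11 12 13 14 15 16 17 18 19 20 21 22 23 24 25
G :  0  1  0  1  0  1  0  1  0  1  0  1  0  1  0  1  0  1  0  1  0  1  0  1  0  1
Stack A: G(12) = 0.
Stack B: G(25) = 1.
Combined Grundy value = 0 ⊕ 1 = 1.
A winning move leaves total XOR = 0, i.e. changes one component's Grundy value g to g ⊕ X where X is the current total.
Stack A: need g' = 0⊕1 = 1. Options: 12−1→G=1, 12−7→G=1. Hits: 2.
Stack B: need g' = 1⊕1 = 0. Options: 25−1→G=0, 25−7→G=0. Hits: 2.

4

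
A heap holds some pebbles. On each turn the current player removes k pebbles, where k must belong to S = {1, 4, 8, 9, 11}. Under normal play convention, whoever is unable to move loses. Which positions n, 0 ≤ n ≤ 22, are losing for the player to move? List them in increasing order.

G(0) = 0
G(1) = mex{0} = 1
G(2) = mex{1} = 0
G(3) = mex{0} = 1
G(4) = mex{1,0} = 2
G(5) = mex{2,1} = 0
G(6) = mex{0,0} = 1
G(7) = mex{1,1} = 0
G(8) = mex{0,2,0} = 1
G(9) = mex{1,0,1,0} = 2
G(10) = mex{2,1,0,1} = 3
G(11) = mex{3,0,1,0,0} = 2
G(12) = mex{2,1,2,1,1} = 0
G(13) = mex{0,2,0,2,0} = 1
G(14) = mex{1,3,1,0,1} = 2
G(15) = mex{2,2,0,1,2} = 3
G(16) = mex{3,0,1,0,0} = 2
G(17) = mex{2,1,2,1,1} = 0
G(18) = mex{0,2,3,2,0} = 1
G(19) = mex{1,3,2,3,1} = 0
G(20) = mex{0,2,0,2,2} = 1
G(21) = mex{1,0,1,0,3} = 2
G(22) = mex{2,1,2,1,2} = 0
P-positions are exactly the n with G(n) = 0.

0, 2, 5, 7, 12, 17, 19, 22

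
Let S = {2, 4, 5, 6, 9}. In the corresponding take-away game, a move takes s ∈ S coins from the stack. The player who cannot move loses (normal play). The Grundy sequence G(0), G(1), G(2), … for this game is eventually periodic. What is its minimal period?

18

n :  0  1  2  3  4  5  6  7  8  9 10 11 12 13 14 15 16 17 18 19 20 21 22 23 24 25 26 27 28 29 30 31 32 33 34 35 36 37
G :  0  0  1  1  2  2  3  3  0  4  1  0  2  1  3  2  4  3  0  0  1  1  2  2  3  3  0  4  1  0  2  1  3  2  4  3  0  0
G(n+18) = G(n) holds for n = 0,…,8 (a full window of length max(S) = 9), so the sequence is purely periodic with period 18.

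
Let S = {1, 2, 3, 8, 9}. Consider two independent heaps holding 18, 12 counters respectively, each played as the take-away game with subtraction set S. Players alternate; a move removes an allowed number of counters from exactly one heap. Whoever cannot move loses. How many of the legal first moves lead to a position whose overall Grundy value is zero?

1

All heaps use S = {1, 2, 3, 8, 9}:
G(0) = 0
G(1) = mex{0} = 1
G(2) = mex{1,0} = 2
G(3) = mex{2,1,0} = 3
G(4) = mex{3,2,1} = 0
G(5) = mex{0,3,2} = 1
G(6) = mex{1,0,3} = 2
G(7) = mex{2,1,0} = 3
G(8) = mex{3,2,1,0} = 4
G(9) = mex{4,3,2,1,0} = 5
G(10) = mex{5,4,3,2,1} = 0
G(11) = mex{0,5,4,3,2} = 1
G(12) = mex{1,0,5,0,3} = 2
G(13) = mex{2,1,0,1,0} = 3
G(14) = mex{3,2,1,2,1} = 0
G(15) = mex{0,3,2,3,2} = 1
G(16) = mex{1,0,3,4,3} = 2
G(17) = mex{2,1,0,5,4} = 3
G(18) = mex{3,2,1,0,5} = 4
Heap A: G(18) = 4.
Heap B: G(12) = 2.
Combined Grundy value = 4 ⊕ 2 = 6.
A winning move leaves total XOR = 0, i.e. changes one component's Grundy value g to g ⊕ X where X is the current total.
Heap A: need g' = 4⊕6 = 2. Options: 18−1→G=3, 18−2→G=2, 18−3→G=1, 18−8→G=0, 18−9→G=5. Hits: 1.
Heap B: need g' = 2⊕6 = 4. Options: 12−1→G=1, 12−2→G=0, 12−3→G=5, 12−8→G=0, 12−9→G=3. Hits: 0.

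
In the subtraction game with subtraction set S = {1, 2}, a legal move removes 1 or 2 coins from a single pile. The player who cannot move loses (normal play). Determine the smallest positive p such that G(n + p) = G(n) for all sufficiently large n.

G(0) = 0
G(1) = mex{0} = 1
G(2) = mex{1,0} = 2
G(3) = mex{2,1} = 0
G(4) = mex{0,2} = 1
G(5) = mex{1,0} = 2
G(6) = mex{2,1} = 0
G(7) = mex{0,2} = 1
G(8) = mex{1,0} = 2
G(9) = mex{2,1} = 0
G(10) = mex{0,2} = 1
G(11) = mex{1,0} = 2
G(12) = mex{2,1} = 0
G(13) = mex{0,2} = 1
G(14) = mex{1,0} = 2
G(n+3) = G(n) holds for n = 0,…,1 (a full window of length max(S) = 2), so the sequence is purely periodic with period 3.

3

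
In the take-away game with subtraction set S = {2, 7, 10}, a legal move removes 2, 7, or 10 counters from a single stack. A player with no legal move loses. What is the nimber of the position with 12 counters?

n :  0  1  2  3  4  5  6  7  8  9 10 11 12
G :  0  0  1  1  0  0  1  1  2  0  3  1  2

2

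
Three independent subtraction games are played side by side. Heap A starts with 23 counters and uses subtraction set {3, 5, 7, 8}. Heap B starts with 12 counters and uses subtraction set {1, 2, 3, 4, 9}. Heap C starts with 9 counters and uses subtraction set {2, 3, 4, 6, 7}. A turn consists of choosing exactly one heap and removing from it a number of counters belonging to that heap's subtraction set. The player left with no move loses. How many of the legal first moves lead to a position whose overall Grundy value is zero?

Heap A, S = {3, 5, 7, 8}:
G(0) = 0
G(1) = mex{} = 0
G(2) = mex{} = 0
G(3) = mex{0} = 1
G(4) = mex{0} = 1
G(5) = mex{0,0} = 1
G(6) = mex{1,0} = 2
G(7) = mex{1,0,0} = 2
G(8) = mex{1,1,0,0} = 2
G(9) = mex{2,1,0,0} = 3
G(10) = mex{2,1,1,0} = 3
G(11) = mex{2,2,1,1} = 0
G(12) = mex{3,2,1,1} = 0
G(13) = mex{3,2,2,1} = 0
G(14) = mex{0,3,2,2} = 1
G(15) = mex{0,3,2,2} = 1
G(16) = mex{0,0,3,2} = 1
G(17) = mex{1,0,3,3} = 2
G(18) = mex{1,0,0,3} = 2
G(19) = mex{1,1,0,0} = 2
G(20) = mex{2,1,0,0} = 3
G(21) = mex{2,1,1,0} = 3
G(22) = mex{2,2,1,1} = 0
G(23) = mex{3,2,1,1} = 0
G_A(23) = 0.
Heap B, S = {1, 2, 3, 4, 9}:
G(0) = 0
G(1) = mex{0} = 1
G(2) = mex{1,0} = 2
G(3) = mex{2,1,0} = 3
G(4) = mex{3,2,1,0} = 4
G(5) = mex{4,3,2,1} = 0
G(6) = mex{0,4,3,2} = 1
G(7) = mex{1,0,4,3} = 2
G(8) = mex{2,1,0,4} = 3
G(9) = mex{3,2,1,0,0} = 4
G(10) = mex{4,3,2,1,1} = 0
G(11) = mex{0,4,3,2,2} = 1
G(12) = mex{1,0,4,3,3} = 2
G_B(12) = 2.
Heap C, S = {2, 3, 4, 6, 7}:
G(0) = 0
G(1) = mex{} = 0
G(2) = mex{0} = 1
G(3) = mex{0,0} = 1
G(4) = mex{1,0,0} = 2
G(5) = mex{1,1,0} = 2
G(6) = mex{2,1,1,0} = 3
G(7) = mex{2,2,1,0,0} = 3
G(8) = mex{3,2,2,1,0} = 4
G(9) = mex{3,3,2,1,1} = 0
G_C(9) = 0.
Combined Grundy value = 0 ⊕ 2 ⊕ 0 = 2.
A winning move leaves total XOR = 0, i.e. changes one component's Grundy value g to g ⊕ X where X is the current total.
Heap A: need g' = 0⊕2 = 2. Options: 23−3→G=3, 23−5→G=2, 23−7→G=1, 23−8→G=1. Hits: 1.
Heap B: need g' = 2⊕2 = 0. Options: 12−1→G=1, 12−2→G=0, 12−3→G=4, 12−4→G=3, 12−9→G=3. Hits: 1.
Heap C: need g' = 0⊕2 = 2. Options: 9−2→G=3, 9−3→G=3, 9−4→G=2, 9−6→G=1, 9−7→G=1. Hits: 1.

3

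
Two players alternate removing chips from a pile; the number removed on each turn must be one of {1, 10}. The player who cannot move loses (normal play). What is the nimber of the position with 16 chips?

1

G(0) = 0
G(1) = mex{0} = 1
G(2) = mex{1} = 0
G(3) = mex{0} = 1
G(4) = mex{1} = 0
G(5) = mex{0} = 1
G(6) = mex{1} = 0
G(7) = mex{0} = 1
G(8) = mex{1} = 0
G(9) = mex{0} = 1
G(10) = mex{1,0} = 2
G(11) = mex{2,1} = 0
G(12) = mex{0,0} = 1
G(13) = mex{1,1} = 0
G(14) = mex{0,0} = 1
G(15) = mex{1,1} = 0
G(16) = mex{0,0} = 1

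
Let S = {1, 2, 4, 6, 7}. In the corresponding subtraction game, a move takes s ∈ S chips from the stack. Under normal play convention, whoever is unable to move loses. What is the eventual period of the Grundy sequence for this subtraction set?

8

n :  0  1  2  3  4  5  6  7  8  9 10 11 12 13 14 15 16 17
G :  0  1  2  0  1  2  3  4  0  1  2  0  1  2  3  4  0  1
G(n+8) = G(n) holds for n = 0,…,6 (a full window of length max(S) = 7), so the sequence is purely periodic with period 8.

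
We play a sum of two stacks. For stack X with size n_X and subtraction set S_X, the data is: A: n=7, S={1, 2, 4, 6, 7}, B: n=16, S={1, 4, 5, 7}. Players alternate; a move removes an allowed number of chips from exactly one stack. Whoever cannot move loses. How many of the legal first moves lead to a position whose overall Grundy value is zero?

Stack A, S = {1, 2, 4, 6, 7}:
G(0) = 0
G(1) = mex{0} = 1
G(2) = mex{1,0} = 2
G(3) = mex{2,1} = 0
G(4) = mex{0,2,0} = 1
G(5) = mex{1,0,1} = 2
G(6) = mex{2,1,2,0} = 3
G(7) = mex{3,2,0,1,0} = 4
G_A(7) = 4.
Stack B, S = {1, 4, 5, 7}:
G(0) = 0
G(1) = mex{0} = 1
G(2) = mex{1} = 0
G(3) = mex{0} = 1
G(4) = mex{1,0} = 2
G(5) = mex{2,1,0} = 3
G(6) = mex{3,0,1} = 2
G(7) = mex{2,1,0,0} = 3
G(8) = mex{3,2,1,1} = 0
G(9) = mex{0,3,2,0} = 1
G(10) = mex{1,2,3,1} = 0
G(11) = mex{0,3,2,2} = 1
G(12) = mex{1,0,3,3} = 2
G(13) = mex{2,1,0,2} = 3
G(14) = mex{3,0,1,3} = 2
G(15) = mex{2,1,0,0} = 3
G(16) = mex{3,2,1,1} = 0
G_B(16) = 0.
Combined Grundy value = 4 ⊕ 0 = 4.
A winning move leaves total XOR = 0, i.e. changes one component's Grundy value g to g ⊕ X where X is the current total.
Stack A: need g' = 4⊕4 = 0. Options: 7−1→G=3, 7−2→G=2, 7−4→G=0, 7−6→G=1, 7−7→G=0. Hits: 2.
Stack B: need g' = 0⊕4 = 4. Options: 16−1→G=3, 16−4→G=2, 16−5→G=1, 16−7→G=1. Hits: 0.

2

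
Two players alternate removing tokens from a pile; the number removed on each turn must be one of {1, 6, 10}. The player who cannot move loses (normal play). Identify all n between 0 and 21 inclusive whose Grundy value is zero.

0, 2, 4, 7, 9, 11, 16, 18, 20

G(0) = 0
G(1) = mex{0} = 1
G(2) = mex{1} = 0
G(3) = mex{0} = 1
G(4) = mex{1} = 0
G(5) = mex{0} = 1
G(6) = mex{1,0} = 2
G(7) = mex{2,1} = 0
G(8) = mex{0,0} = 1
G(9) = mex{1,1} = 0
G(10) = mex{0,0,0} = 1
G(11) = mex{1,1,1} = 0
G(12) = mex{0,2,0} = 1
G(13) = mex{1,0,1} = 2
G(14) = mex{2,1,0} = 3
G(15) = mex{3,0,1} = 2
G(16) = mex{2,1,2} = 0
G(17) = mex{0,0,0} = 1
G(18) = mex{1,1,1} = 0
G(19) = mex{0,2,0} = 1
G(20) = mex{1,3,1} = 0
G(21) = mex{0,2,0} = 1
P-positions are exactly the n with G(n) = 0.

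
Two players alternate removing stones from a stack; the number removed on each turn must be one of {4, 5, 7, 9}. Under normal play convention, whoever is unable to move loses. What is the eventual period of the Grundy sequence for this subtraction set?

n :  0  1  2  3  4  5  6  7  8  9 10 11 12 13 14 15 16 17 18 19 20 21 22 23 24 25 26 27
G :  0  0  0  0  1  1  1  1  2  2  2  2  3  0  0  0  0  1  1  1  1  2  2  2  2  3  0  0
G(n+13) = G(n) holds for n = 0,…,8 (a full window of length max(S) = 9), so the sequence is purely periodic with period 13.

13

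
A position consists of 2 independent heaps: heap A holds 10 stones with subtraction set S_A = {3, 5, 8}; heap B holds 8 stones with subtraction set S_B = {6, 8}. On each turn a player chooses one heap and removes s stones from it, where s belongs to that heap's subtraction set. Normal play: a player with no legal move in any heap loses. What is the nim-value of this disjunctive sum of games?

2

Heap A, S = {3, 5, 8}:
G(0) = 0
G(1) = mex{} = 0
G(2) = mex{} = 0
G(3) = mex{0} = 1
G(4) = mex{0} = 1
G(5) = mex{0,0} = 1
G(6) = mex{1,0} = 2
G(7) = mex{1,0} = 2
G(8) = mex{1,1,0} = 2
G(9) = mex{2,1,0} = 3
G(10) = mex{2,1,0} = 3
G_A(10) = 3.
Heap B, S = {6, 8}:
G(0) = 0
G(1) = mex{} = 0
G(2) = mex{} = 0
G(3) = mex{} = 0
G(4) = mex{} = 0
G(5) = mex{} = 0
G(6) = mex{0} = 1
G(7) = mex{0} = 1
G(8) = mex{0,0} = 1
G_B(8) = 1.
Combined Grundy value = 3 ⊕ 1 = 2.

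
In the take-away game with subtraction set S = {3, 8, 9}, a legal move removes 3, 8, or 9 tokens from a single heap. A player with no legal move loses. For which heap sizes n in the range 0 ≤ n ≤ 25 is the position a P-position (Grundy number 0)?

n :  0  1  2  3  4  5  6  7  8  9 10 11 12 13 14 15 16 17 18 19 20 21 22 23 24 25
G :  0  0  0  1  1  1  0  0  2  1  1  3  0  0  2  1  1  0  0  0  1  1  1  0  0  2
P-positions are exactly the n with G(n) = 0.

0, 1, 2, 6, 7, 12, 13, 17, 18, 19, 23, 24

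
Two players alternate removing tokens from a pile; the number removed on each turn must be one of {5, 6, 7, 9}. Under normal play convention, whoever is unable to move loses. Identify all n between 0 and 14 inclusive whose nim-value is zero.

n :  0  1  2  3  4  5  6  7  8  9 10 11 12 13 14
G :  0  0  0  0  0  1  1  1  1  1  2  2  2  2  0
P-positions are exactly the n with G(n) = 0.

0, 1, 2, 3, 4, 14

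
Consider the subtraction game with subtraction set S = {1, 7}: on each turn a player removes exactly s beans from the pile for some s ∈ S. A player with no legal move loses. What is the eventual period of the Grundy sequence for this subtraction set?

G(0) = 0
G(1) = mex{0} = 1
G(2) = mex{1} = 0
G(3) = mex{0} = 1
G(4) = mex{1} = 0
G(5) = mex{0} = 1
G(6) = mex{1} = 0
G(7) = mex{0,0} = 1
G(8) = mex{1,1} = 0
G(9) = mex{0,0} = 1
G(10) = mex{1,1} = 0
G(11) = mex{0,0} = 1
G(12) = mex{1,1} = 0
G(13) = mex{0,0} = 1
G(14) = mex{1,1} = 0
G(n+2) = G(n) holds for n = 0,…,6 (a full window of length max(S) = 7), so the sequence is purely periodic with period 2.

2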